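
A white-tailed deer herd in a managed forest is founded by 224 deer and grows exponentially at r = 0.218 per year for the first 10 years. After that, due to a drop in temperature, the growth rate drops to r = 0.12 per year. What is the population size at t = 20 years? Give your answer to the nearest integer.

Phase 1: N(10) = 224·e^(0.218×10) = 224·e^2.18 = 1981.57.
Phase 2 runs for 20 − 10 = 10 years at r = 0.12.
N(20) = 1981.57·e^(0.12×10) = 1981.57·e^1.2 = 6579.05.

6579 deer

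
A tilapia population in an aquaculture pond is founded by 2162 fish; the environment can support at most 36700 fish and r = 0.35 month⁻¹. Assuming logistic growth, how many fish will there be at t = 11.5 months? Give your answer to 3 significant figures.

28600 fish

A = (K − N₀)/N₀ = (36700 − 2162)/2162 = 15.975.
N(t) = K/(1 + A·e^(−rt)) = 36700/(1 + 15.975×e^(−0.35×11.5)).
e^(−4.025) = 0.017863; denominator = 1 + 15.975×0.017863 = 1.2854.
N = 36700/1.2854 = 28552.1.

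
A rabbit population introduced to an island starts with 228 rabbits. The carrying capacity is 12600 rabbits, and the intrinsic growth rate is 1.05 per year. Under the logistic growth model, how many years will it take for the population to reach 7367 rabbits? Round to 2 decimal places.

4.13 years

A = (K − N₀)/N₀ = (12600 − 228)/228 = 54.263.
Solve 12600/(1 + 54.263·e^(−1.05t)) = 7367: 1 + 54.263·e^(−1.05t) = 1.7103, so e^(−1.05t) = 0.0130905.
−1.05·t = ln(0.0130905) = -4.3359, so t = 4.3359/1.05 = 4.1294.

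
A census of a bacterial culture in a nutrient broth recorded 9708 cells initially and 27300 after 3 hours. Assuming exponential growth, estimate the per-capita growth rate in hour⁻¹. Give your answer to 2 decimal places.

0.34 per hour

From N(t) = N₀·e^(rt): e^(r·3) = 27300/9708 = 2.8121.
r·3 = ln(2.8121) = 1.0339, so r = 1.0339/3 = 0.34465.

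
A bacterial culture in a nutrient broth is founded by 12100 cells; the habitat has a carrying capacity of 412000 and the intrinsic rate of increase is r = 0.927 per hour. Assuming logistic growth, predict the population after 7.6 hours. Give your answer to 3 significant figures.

400000 cells

A = (K − N₀)/N₀ = (412000 − 12100)/12100 = 33.05.
N(t) = K/(1 + A·e^(−rt)) = 412000/(1 + 33.05×e^(−0.927×7.6)).
e^(−7.045) = 0.00087158; denominator = 1 + 33.05×0.00087158 = 1.0288.
N = 412000/1.0288 = 400464.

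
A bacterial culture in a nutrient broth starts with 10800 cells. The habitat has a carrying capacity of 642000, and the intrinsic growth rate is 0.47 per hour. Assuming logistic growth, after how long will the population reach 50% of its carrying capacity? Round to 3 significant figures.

A = (K − N₀)/N₀ = (642000 − 10800)/10800 = 58.444.
Solve 642000/(1 + 58.444·e^(−0.47t)) = 321000: 1 + 58.444·e^(−0.47t) = 2, so e^(−0.47t) = 0.0171103.
−0.47·t = ln(0.0171103) = -4.0681, so t = 4.0681/0.47 = 8.6555.

8.66 hours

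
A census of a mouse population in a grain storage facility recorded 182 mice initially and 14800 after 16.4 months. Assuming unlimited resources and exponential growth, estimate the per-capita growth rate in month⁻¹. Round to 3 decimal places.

0.268 per month

From N(t) = N₀·e^(rt): e^(r·16.4) = 14800/182 = 81.319.
r·16.4 = ln(81.319) = 4.3984, so r = 4.3984/16.4 = 0.26819.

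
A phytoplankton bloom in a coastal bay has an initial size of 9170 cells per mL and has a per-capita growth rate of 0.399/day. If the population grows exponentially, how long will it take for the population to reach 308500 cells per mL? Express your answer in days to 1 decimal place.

Set N₀·e^(rt) = 308500: e^(0.399·t) = 308500/9170 = 33.642.
0.399·t = ln(33.642) = 3.5158, so t = 3.5158/0.399 = 8.8115.

8.8 days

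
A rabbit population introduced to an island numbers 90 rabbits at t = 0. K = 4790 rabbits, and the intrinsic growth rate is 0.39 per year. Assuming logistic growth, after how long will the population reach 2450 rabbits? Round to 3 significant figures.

A = (K − N₀)/N₀ = (4790 − 90)/90 = 52.222.
Solve 4790/(1 + 52.222·e^(−0.39t)) = 2450: 1 + 52.222·e^(−0.39t) = 1.9551, so e^(−0.39t) = 0.0182892.
−0.39·t = ln(0.0182892) = -4.0014, so t = 4.0014/0.39 = 10.26.

10.3 years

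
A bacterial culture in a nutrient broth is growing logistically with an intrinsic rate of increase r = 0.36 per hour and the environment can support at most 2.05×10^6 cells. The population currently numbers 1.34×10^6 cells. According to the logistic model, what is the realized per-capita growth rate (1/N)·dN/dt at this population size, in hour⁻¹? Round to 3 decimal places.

0.125 per hour

(1/N)·dN/dt = r(1 − N/K) = 0.36 × (1 − 1.34×10^6/2.05×10^6).
= 0.36 × 0.34634 = 0.12468.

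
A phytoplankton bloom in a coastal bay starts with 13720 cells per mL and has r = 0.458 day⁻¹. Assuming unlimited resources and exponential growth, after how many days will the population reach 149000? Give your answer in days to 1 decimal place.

5.2 days

Set N₀·e^(rt) = 149000: e^(0.458·t) = 149000/13720 = 10.86.
0.458·t = ln(10.86) = 2.3851, so t = 2.3851/0.458 = 5.2076.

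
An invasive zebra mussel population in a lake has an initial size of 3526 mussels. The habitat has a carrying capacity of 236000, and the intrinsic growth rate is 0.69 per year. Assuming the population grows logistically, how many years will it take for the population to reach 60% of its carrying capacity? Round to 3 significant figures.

6.66 years

A = (K − N₀)/N₀ = (236000 − 3526)/3526 = 65.931.
Solve 236000/(1 + 65.931·e^(−0.69t)) = 141600: 1 + 65.931·e^(−0.69t) = 1.6667, so e^(−0.69t) = 0.0101115.
−0.69·t = ln(0.0101115) = -4.5941, so t = 4.5941/0.69 = 6.6581.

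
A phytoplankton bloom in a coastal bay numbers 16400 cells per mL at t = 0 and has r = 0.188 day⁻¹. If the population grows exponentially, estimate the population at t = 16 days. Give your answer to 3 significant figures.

332000 cells per mL

N(t) = N₀·e^(rt) = 16400 × e^(0.188×16) = 16400 × e^3.008.
e^3.008 ≈ 20.247, so N ≈ 16400 × 20.247 = 332049.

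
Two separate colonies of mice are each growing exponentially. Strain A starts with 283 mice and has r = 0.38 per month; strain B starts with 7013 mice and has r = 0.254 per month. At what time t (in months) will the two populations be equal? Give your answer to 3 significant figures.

25.5 months

Set 283·e^(0.38t) = 7013·e^(0.254t).
e^((0.38 − 0.254)t) = 7013/283 → e^(0.126·t) = 24.781.
0.126·t = ln(24.781) = 3.2101, so t = 3.2101/0.126 = 25.477.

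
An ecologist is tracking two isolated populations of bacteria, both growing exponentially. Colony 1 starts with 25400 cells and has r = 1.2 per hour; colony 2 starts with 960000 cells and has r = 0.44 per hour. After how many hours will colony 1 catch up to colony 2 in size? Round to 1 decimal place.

Set 25400·e^(1.2t) = 960000·e^(0.44t).
e^((1.2 − 0.44)t) = 960000/25400 → e^(0.76·t) = 37.795.
0.76·t = ln(37.795) = 3.6322, so t = 3.6322/0.76 = 4.7792.

4.8 hours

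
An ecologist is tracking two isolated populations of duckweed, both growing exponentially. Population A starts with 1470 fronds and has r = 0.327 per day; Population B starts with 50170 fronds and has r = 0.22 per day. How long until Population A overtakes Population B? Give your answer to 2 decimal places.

Set 1470·e^(0.327t) = 50170·e^(0.22t).
e^((0.327 − 0.22)t) = 50170/1470 → e^(0.107·t) = 34.129.
0.107·t = ln(34.129) = 3.5302, so t = 3.5302/0.107 = 32.992.

32.99 days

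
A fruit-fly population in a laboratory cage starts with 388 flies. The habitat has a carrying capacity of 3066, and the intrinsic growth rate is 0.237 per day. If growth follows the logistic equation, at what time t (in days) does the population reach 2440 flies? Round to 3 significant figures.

13.9 days

A = (K − N₀)/N₀ = (3066 − 388)/388 = 6.9021.
Solve 3066/(1 + 6.9021·e^(−0.237t)) = 2440: 1 + 6.9021·e^(−0.237t) = 1.2566, so e^(−0.237t) = 0.0371711.
−0.237·t = ln(0.0371711) = -3.2922, so t = 3.2922/0.237 = 13.891.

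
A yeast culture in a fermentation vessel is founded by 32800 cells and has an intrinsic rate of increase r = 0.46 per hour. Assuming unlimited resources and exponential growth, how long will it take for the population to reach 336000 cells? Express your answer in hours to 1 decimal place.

Set N₀·e^(rt) = 336000: e^(0.46·t) = 336000/32800 = 10.244.
0.46·t = ln(10.244) = 2.3267, so t = 2.3267/0.46 = 5.058.

5.1 hours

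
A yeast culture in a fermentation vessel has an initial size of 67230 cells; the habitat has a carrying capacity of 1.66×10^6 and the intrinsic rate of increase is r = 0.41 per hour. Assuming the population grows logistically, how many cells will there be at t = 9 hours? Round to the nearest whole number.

1042962 cells

A = (K − N₀)/N₀ = (1.66×10^6 − 67230)/67230 = 23.691.
N(t) = K/(1 + A·e^(−rt)) = 1.66×10^6/(1 + 23.691×e^(−0.41×9)).
e^(−3.69) = 0.024972; denominator = 1 + 23.691×0.024972 = 1.5916.
N = 1.66×10^6/1.5916 = 1.042962×10^6.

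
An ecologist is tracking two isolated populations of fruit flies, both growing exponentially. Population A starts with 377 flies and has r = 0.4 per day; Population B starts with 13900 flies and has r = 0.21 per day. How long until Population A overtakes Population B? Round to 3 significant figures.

Set 377·e^(0.4t) = 13900·e^(0.21t).
e^((0.4 − 0.21)t) = 13900/377 → e^(0.19·t) = 36.87.
0.19·t = ln(36.87) = 3.6074, so t = 3.6074/0.19 = 18.986.

19.0 days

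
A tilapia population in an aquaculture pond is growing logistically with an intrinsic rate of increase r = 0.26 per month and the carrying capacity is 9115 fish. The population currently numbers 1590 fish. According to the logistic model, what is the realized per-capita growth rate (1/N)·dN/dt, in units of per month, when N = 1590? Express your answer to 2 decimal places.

0.21 per month

(1/N)·dN/dt = r(1 − N/K) = 0.26 × (1 − 1590/9115).
= 0.26 × 0.82556 = 0.21465.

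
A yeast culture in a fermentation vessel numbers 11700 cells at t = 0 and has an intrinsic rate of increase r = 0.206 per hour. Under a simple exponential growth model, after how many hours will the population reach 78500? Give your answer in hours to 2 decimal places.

Set N₀·e^(rt) = 78500: e^(0.206·t) = 78500/11700 = 6.7094.
0.206·t = ln(6.7094) = 1.9035, so t = 1.9035/0.206 = 9.2403.

9.24 hours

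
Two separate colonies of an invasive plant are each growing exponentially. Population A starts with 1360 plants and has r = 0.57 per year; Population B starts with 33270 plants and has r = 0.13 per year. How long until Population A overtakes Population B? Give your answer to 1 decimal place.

7.3 years

Set 1360·e^(0.57t) = 33270·e^(0.13t).
e^((0.57 − 0.13)t) = 33270/1360 → e^(0.44·t) = 24.463.
0.44·t = ln(24.463) = 3.1972, so t = 3.1972/0.44 = 7.2663.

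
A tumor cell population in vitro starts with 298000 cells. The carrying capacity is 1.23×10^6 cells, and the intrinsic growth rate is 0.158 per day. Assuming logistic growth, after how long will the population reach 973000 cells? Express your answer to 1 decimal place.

15.6 days

A = (K − N₀)/N₀ = (1.23×10^6 − 298000)/298000 = 3.1275.
Solve 1.23×10^6/(1 + 3.1275·e^(−0.158t)) = 973000: 1 + 3.1275·e^(−0.158t) = 1.2641, so e^(−0.158t) = 0.0844541.
−0.158·t = ln(0.0844541) = -2.4715, so t = 2.4715/0.158 = 15.643.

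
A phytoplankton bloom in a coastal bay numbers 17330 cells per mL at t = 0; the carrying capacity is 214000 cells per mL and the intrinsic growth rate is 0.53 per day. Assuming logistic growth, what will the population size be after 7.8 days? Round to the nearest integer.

A = (K − N₀)/N₀ = (214000 − 17330)/17330 = 11.349.
N(t) = K/(1 + A·e^(−rt)) = 214000/(1 + 11.349×e^(−0.53×7.8)).
e^(−4.134) = 0.016019; denominator = 1 + 11.349×0.016019 = 1.1818.
N = 214000/1.1818 = 181081.

181081 cells per mL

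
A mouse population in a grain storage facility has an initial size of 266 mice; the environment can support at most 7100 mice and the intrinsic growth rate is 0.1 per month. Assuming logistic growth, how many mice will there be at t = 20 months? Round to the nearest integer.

A = (K − N₀)/N₀ = (7100 − 266)/266 = 25.692.
N(t) = K/(1 + A·e^(−rt)) = 7100/(1 + 25.692×e^(−0.1×20)).
e^(−2) = 0.13534; denominator = 1 + 25.692×0.13534 = 4.477.
N = 7100/4.477 = 1585.88.

1586 mice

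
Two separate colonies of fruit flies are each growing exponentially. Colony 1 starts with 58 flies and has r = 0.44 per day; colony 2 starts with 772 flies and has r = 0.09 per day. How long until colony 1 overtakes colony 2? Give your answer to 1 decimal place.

7.4 days

Set 58·e^(0.44t) = 772·e^(0.09t).
e^((0.44 − 0.09)t) = 772/58 → e^(0.35·t) = 13.31.
0.35·t = ln(13.31) = 2.5885, so t = 2.5885/0.35 = 7.3958.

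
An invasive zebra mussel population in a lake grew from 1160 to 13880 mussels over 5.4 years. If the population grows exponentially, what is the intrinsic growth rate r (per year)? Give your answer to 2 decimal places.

From N(t) = N₀·e^(rt): e^(r·5.4) = 13880/1160 = 11.966.
r·5.4 = ln(11.966) = 2.482, so r = 2.482/5.4 = 0.45963.

0.46 per year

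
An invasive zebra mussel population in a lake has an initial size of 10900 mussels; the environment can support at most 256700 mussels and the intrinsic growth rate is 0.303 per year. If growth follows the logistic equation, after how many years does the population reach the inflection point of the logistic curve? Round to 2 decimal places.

10.28 years

Logistic growth is fastest at N = K/2 = 128350.
A = (K − N₀)/N₀ = 22.55. Set K/(1 + A·e^(−rt)) = K/2 → A·e^(−rt) = 1.
e^(−0.303t) = 1/22.55 = 0.044345, so t = ln(22.55)/0.303 = 3.1158/0.303 = 10.283.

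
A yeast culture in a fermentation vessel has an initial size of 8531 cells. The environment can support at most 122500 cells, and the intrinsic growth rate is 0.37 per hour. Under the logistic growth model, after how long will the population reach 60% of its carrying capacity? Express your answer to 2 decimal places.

8.10 hours

A = (K − N₀)/N₀ = (122500 − 8531)/8531 = 13.359.
Solve 122500/(1 + 13.359·e^(−0.37t)) = 73500: 1 + 13.359·e^(−0.37t) = 1.6667, so e^(−0.37t) = 0.0499025.
−0.37·t = ln(0.0499025) = -2.9977, so t = 2.9977/0.37 = 8.1019.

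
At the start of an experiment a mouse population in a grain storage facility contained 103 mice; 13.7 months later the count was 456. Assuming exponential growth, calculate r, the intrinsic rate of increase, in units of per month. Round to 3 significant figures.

0.109 per month

From N(t) = N₀·e^(rt): e^(r·13.7) = 456/103 = 4.4272.
r·13.7 = ln(4.4272) = 1.4878, so r = 1.4878/13.7 = 0.1086.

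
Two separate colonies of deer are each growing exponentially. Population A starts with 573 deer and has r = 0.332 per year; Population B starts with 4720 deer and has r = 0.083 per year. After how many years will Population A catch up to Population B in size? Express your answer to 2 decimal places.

8.47 years

Set 573·e^(0.332t) = 4720·e^(0.083t).
e^((0.332 − 0.083)t) = 4720/573 → e^(0.249·t) = 8.2373.
0.249·t = ln(8.2373) = 2.1087, so t = 2.1087/0.249 = 8.4686.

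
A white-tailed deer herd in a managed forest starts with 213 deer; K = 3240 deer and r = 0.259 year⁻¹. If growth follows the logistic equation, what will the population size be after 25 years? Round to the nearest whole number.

A = (K − N₀)/N₀ = (3240 − 213)/213 = 14.211.
N(t) = K/(1 + A·e^(−rt)) = 3240/(1 + 14.211×e^(−0.259×25)).
e^(−6.475) = 0.0015415; denominator = 1 + 14.211×0.0015415 = 1.0219.
N = 3240/1.0219 = 3170.54.

3171 deer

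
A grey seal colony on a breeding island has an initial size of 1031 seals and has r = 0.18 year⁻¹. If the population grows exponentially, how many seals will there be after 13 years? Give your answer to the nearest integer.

10703 seals

N(t) = N₀·e^(rt) = 1031 × e^(0.18×13) = 1031 × e^2.34.
e^2.34 ≈ 10.381, so N ≈ 1031 × 10.381 = 10703.1.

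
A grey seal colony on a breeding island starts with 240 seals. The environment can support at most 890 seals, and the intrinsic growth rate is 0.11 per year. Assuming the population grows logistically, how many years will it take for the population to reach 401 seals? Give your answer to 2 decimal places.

A = (K − N₀)/N₀ = (890 − 240)/240 = 2.7083.
Solve 890/(1 + 2.7083·e^(−0.11t)) = 401: 1 + 2.7083·e^(−0.11t) = 2.2195, so e^(−0.11t) = 0.450259.
−0.11·t = ln(0.450259) = -0.79793, so t = 0.79793/0.11 = 7.2539.

7.25 years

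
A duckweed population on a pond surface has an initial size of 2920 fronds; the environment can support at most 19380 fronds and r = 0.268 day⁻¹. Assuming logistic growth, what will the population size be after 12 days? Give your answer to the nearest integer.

A = (K − N₀)/N₀ = (19380 − 2920)/2920 = 5.637.
N(t) = K/(1 + A·e^(−rt)) = 19380/(1 + 5.637×e^(−0.268×12)).
e^(−3.216) = 0.040115; denominator = 1 + 5.637×0.040115 = 1.2261.
N = 19380/1.2261 = 15805.8.

15806 fronds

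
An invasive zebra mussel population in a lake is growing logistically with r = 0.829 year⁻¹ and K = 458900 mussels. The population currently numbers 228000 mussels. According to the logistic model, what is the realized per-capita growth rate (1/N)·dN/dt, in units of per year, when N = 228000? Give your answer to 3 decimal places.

(1/N)·dN/dt = r(1 − N/K) = 0.829 × (1 − 228000/458900).
= 0.829 × 0.50316 = 0.41712.

0.417 per year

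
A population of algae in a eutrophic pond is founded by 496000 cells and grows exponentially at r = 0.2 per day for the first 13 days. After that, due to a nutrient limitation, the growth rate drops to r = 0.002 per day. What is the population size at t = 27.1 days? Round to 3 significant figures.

6870000 cells

Phase 1: N(13) = 496000·e^(0.2×13) = 496000·e^2.6 = 6.678014×10^6.
Phase 2 runs for 27.1 − 13 = 14.1 days at r = 0.002.
N(27.1) = 6.678014×10^6·e^(0.002×14.1) = 6.678014×10^6·e^0.0282 = 6.869015×10^6.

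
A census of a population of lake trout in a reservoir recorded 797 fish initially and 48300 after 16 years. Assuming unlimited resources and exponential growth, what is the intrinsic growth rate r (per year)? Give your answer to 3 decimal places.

From N(t) = N₀·e^(rt): e^(r·16) = 48300/797 = 60.602.
r·16 = ln(60.602) = 4.1043, so r = 4.1043/16 = 0.25652.

0.257 per year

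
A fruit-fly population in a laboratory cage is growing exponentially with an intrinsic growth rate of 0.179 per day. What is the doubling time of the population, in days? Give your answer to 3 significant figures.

3.87 days

Doubling time t_d = ln(2)/r = 0.6931/0.179 = 3.8723.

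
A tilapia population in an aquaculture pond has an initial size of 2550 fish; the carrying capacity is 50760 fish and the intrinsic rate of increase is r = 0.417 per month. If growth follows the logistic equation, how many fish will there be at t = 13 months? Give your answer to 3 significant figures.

A = (K − N₀)/N₀ = (50760 − 2550)/2550 = 18.906.
N(t) = K/(1 + A·e^(−rt)) = 50760/(1 + 18.906×e^(−0.417×13)).
e^(−5.421) = 0.0044227; denominator = 1 + 18.906×0.0044227 = 1.0836.
N = 50760/1.0836 = 46843.2.

46800 fish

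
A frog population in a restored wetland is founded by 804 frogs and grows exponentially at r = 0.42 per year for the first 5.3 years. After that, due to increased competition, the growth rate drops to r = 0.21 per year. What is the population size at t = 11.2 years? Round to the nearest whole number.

25709 frogs

Phase 1: N(5.3) = 804·e^(0.42×5.3) = 804·e^2.226 = 7447.24.
Phase 2 runs for 11.2 − 5.3 = 5.9 years at r = 0.21.
N(11.2) = 7447.24·e^(0.21×5.9) = 7447.24·e^1.239 = 25709.1.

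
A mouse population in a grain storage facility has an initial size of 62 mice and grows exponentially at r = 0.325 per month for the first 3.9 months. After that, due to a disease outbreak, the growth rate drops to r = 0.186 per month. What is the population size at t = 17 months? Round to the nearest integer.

2518 mice

Phase 1: N(3.9) = 62·e^(0.325×3.9) = 62·e^1.268 = 220.222.
Phase 2 runs for 17 − 3.9 = 13.1 months at r = 0.186.
N(17) = 220.222·e^(0.186×13.1) = 220.222·e^2.437 = 2518.04.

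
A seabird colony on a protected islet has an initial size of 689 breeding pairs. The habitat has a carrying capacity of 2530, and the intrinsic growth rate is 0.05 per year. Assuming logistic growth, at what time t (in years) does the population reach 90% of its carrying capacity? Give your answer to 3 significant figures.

A = (K − N₀)/N₀ = (2530 − 689)/689 = 2.672.
Solve 2530/(1 + 2.672·e^(−0.05t)) = 2277: 1 + 2.672·e^(−0.05t) = 1.1111, so e^(−0.05t) = 0.0415837.
−0.05·t = ln(0.0415837) = -3.18, so t = 3.18/0.05 = 63.601.

63.6 years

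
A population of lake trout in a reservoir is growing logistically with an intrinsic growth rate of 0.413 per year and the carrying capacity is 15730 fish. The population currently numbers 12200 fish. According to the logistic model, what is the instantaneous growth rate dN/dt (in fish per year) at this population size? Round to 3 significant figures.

1130 fish per year

dN/dt = rN(1 − N/K) = 0.413 × 12200 × (1 − 12200/15730).
1 − 12200/15730 = 0.22441; dN/dt = 0.413 × 12200 × 0.22441 = 1130.7.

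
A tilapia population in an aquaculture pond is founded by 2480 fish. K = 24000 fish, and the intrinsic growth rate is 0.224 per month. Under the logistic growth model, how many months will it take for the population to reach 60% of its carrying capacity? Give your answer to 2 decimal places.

11.46 months

A = (K − N₀)/N₀ = (24000 − 2480)/2480 = 8.6774.
Solve 24000/(1 + 8.6774·e^(−0.224t)) = 14400: 1 + 8.6774·e^(−0.224t) = 1.6667, so e^(−0.224t) = 0.0768278.
−0.224·t = ln(0.0768278) = -2.5662, so t = 2.5662/0.224 = 11.456.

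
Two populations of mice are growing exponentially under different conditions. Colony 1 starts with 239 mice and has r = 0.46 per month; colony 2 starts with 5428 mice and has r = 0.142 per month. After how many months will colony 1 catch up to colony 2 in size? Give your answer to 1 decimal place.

Set 239·e^(0.46t) = 5428·e^(0.142t).
e^((0.46 − 0.142)t) = 5428/239 → e^(0.318·t) = 22.711.
0.318·t = ln(22.711) = 3.1229, so t = 3.1229/0.318 = 9.8203.

9.8 months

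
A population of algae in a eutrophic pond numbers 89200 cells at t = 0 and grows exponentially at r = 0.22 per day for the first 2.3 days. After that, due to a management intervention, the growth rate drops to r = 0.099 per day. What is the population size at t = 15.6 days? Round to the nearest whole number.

552018 cells

Phase 1: N(2.3) = 89200·e^(0.22×2.3) = 89200·e^0.506 = 147951.
Phase 2 runs for 15.6 − 2.3 = 13.3 days at r = 0.099.
N(15.6) = 147951·e^(0.099×13.3) = 147951·e^1.317 = 552018.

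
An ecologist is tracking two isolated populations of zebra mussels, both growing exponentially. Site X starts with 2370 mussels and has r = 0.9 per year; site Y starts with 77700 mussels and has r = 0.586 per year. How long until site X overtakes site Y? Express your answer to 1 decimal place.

11.1 years

Set 2370·e^(0.9t) = 77700·e^(0.586t).
e^((0.9 − 0.586)t) = 77700/2370 → e^(0.314·t) = 32.785.
0.314·t = ln(32.785) = 3.49, so t = 3.49/0.314 = 11.115.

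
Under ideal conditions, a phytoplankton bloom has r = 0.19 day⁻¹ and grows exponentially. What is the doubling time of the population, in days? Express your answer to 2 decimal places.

Doubling time t_d = ln(2)/r = 0.6931/0.19 = 3.6481.

3.65 days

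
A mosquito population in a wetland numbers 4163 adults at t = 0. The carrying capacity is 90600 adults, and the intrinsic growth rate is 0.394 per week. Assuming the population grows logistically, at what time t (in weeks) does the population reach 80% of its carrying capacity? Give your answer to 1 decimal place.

A = (K − N₀)/N₀ = (90600 − 4163)/4163 = 20.763.
Solve 90600/(1 + 20.763·e^(−0.394t)) = 72480: 1 + 20.763·e^(−0.394t) = 1.25, so e^(−0.394t) = 0.0120406.
−0.394·t = ln(0.0120406) = -4.4195, so t = 4.4195/0.394 = 11.217.

11.2 weeks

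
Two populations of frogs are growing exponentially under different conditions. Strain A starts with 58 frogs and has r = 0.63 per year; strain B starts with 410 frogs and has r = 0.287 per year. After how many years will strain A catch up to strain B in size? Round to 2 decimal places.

Set 58·e^(0.63t) = 410·e^(0.287t).
e^((0.63 − 0.287)t) = 410/58 → e^(0.343·t) = 7.069.
0.343·t = ln(7.069) = 1.9557, so t = 1.9557/0.343 = 5.7018.

5.70 years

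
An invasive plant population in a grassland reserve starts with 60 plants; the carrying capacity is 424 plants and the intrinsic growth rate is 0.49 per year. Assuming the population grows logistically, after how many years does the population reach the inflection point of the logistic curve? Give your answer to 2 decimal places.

Logistic growth is fastest at N = K/2 = 212.
A = (K − N₀)/N₀ = 6.0667. Set K/(1 + A·e^(−rt)) = K/2 → A·e^(−rt) = 1.
e^(−0.49t) = 1/6.0667 = 0.164835, so t = ln(6.0667)/0.49 = 1.8028/0.49 = 3.6792.

3.68 years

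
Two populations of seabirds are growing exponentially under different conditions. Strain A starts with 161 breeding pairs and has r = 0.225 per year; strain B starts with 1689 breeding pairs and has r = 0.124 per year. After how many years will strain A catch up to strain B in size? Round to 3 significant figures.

Set 161·e^(0.225t) = 1689·e^(0.124t).
e^((0.225 − 0.124)t) = 1689/161 → e^(0.101·t) = 10.491.
0.101·t = ln(10.491) = 2.3505, so t = 2.3505/0.101 = 23.272.

23.3 years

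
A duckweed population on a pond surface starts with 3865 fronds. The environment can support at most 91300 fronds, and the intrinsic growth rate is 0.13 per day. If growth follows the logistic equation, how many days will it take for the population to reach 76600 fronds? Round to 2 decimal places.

36.69 days

A = (K − N₀)/N₀ = (91300 − 3865)/3865 = 22.622.
Solve 91300/(1 + 22.622·e^(−0.13t)) = 76600: 1 + 22.622·e^(−0.13t) = 1.1919, so e^(−0.13t) = 0.00848306.
−0.13·t = ln(0.00848306) = -4.7697, so t = 4.7697/0.13 = 36.69.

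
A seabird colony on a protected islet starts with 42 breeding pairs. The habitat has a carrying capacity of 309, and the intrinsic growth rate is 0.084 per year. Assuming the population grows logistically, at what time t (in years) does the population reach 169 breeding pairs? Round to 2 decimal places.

A = (K − N₀)/N₀ = (309 − 42)/42 = 6.3571.
Solve 309/(1 + 6.3571·e^(−0.084t)) = 169: 1 + 6.3571·e^(−0.084t) = 1.8284, so e^(−0.084t) = 0.13031.
−0.084·t = ln(0.13031) = -2.0378, so t = 2.0378/0.084 = 24.26.

24.26 years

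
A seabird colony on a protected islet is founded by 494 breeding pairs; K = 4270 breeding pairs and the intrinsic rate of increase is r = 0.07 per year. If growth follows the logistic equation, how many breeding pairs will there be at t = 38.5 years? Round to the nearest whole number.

A = (K − N₀)/N₀ = (4270 − 494)/494 = 7.6437.
N(t) = K/(1 + A·e^(−rt)) = 4270/(1 + 7.6437×e^(−0.07×38.5)).
e^(−2.695) = 0.067542; denominator = 1 + 7.6437×0.067542 = 1.5163.
N = 4270/1.5163 = 2816.11.

2816 breeding pairs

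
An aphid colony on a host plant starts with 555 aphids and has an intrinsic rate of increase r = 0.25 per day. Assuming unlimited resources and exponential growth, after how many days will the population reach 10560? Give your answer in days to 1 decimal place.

Set N₀·e^(rt) = 10560: e^(0.25·t) = 10560/555 = 19.027.
0.25·t = ln(19.027) = 2.9459, so t = 2.9459/0.25 = 11.783.

11.8 days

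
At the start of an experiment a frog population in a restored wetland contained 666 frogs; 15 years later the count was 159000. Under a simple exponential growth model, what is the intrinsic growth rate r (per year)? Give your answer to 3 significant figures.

From N(t) = N₀·e^(rt): e^(r·15) = 159000/666 = 238.74.
r·15 = ln(238.74) = 5.4754, so r = 5.4754/15 = 0.36502.

0.365 per year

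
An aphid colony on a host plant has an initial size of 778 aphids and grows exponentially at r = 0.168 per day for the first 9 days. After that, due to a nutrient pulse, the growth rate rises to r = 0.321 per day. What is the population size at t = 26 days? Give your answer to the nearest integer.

Phase 1: N(9) = 778·e^(0.168×9) = 778·e^1.512 = 3528.85.
Phase 2 runs for 26 − 9 = 17 days at r = 0.321.
N(26) = 3528.85·e^(0.321×17) = 3528.85·e^5.457 = 827138.

827138 aphids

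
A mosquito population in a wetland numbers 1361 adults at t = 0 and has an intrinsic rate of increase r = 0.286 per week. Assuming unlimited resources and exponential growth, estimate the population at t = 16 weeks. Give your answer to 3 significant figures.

132000 adults

N(t) = N₀·e^(rt) = 1361 × e^(0.286×16) = 1361 × e^4.576.
e^4.576 ≈ 97.125, so N ≈ 1361 × 97.125 = 132187.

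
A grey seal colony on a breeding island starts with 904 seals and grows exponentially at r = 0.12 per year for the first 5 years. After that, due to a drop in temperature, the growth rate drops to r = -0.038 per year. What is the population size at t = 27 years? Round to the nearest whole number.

Phase 1: N(5) = 904·e^(0.12×5) = 904·e^0.6 = 1647.2.
Phase 2 runs for 27 − 5 = 22 years at r = -0.038.
N(27) = 1647.2·e^(-0.038×22) = 1647.2·e^-0.836 = 713.962.

714 seals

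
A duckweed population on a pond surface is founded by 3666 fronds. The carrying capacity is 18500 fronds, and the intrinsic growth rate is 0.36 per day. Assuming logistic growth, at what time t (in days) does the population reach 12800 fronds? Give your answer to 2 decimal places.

6.13 days

A = (K − N₀)/N₀ = (18500 − 3666)/3666 = 4.0464.
Solve 18500/(1 + 4.0464·e^(−0.36t)) = 12800: 1 + 4.0464·e^(−0.36t) = 1.4453, so e^(−0.36t) = 0.110052.
−0.36·t = ln(0.110052) = -2.2068, so t = 2.2068/0.36 = 6.13.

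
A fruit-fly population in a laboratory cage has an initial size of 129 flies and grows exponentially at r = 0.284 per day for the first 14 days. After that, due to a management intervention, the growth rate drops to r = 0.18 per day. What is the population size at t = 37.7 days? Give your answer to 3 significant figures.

Phase 1: N(14) = 129·e^(0.284×14) = 129·e^3.976 = 6876.14.
Phase 2 runs for 37.7 − 14 = 23.7 days at r = 0.18.
N(37.7) = 6876.14·e^(0.18×23.7) = 6876.14·e^4.266 = 489829.

490000 flies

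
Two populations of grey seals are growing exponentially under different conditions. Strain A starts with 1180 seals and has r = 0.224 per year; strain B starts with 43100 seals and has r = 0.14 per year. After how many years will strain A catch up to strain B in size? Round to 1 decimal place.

42.8 years

Set 1180·e^(0.224t) = 43100·e^(0.14t).
e^((0.224 − 0.14)t) = 43100/1180 → e^(0.084·t) = 36.525.
0.084·t = ln(36.525) = 3.598, so t = 3.598/0.084 = 42.833.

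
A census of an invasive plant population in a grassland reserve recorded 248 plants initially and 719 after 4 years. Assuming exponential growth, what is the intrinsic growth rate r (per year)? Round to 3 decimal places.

0.266 per year

From N(t) = N₀·e^(rt): e^(r·4) = 719/248 = 2.8992.
r·4 = ln(2.8992) = 1.0644, so r = 1.0644/4 = 0.26611.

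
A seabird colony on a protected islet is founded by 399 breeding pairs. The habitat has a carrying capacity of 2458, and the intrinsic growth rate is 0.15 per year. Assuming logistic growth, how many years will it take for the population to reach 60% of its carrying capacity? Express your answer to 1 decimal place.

13.6 years

A = (K − N₀)/N₀ = (2458 − 399)/399 = 5.1604.
Solve 2458/(1 + 5.1604·e^(−0.15t)) = 1474.8: 1 + 5.1604·e^(−0.15t) = 1.6667, so e^(−0.15t) = 0.129189.
−0.15·t = ln(0.129189) = -2.0465, so t = 2.0465/0.15 = 13.643.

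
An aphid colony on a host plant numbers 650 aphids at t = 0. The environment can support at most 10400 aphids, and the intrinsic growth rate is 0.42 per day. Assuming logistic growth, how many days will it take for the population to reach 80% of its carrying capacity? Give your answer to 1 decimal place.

9.7 days

A = (K − N₀)/N₀ = (10400 − 650)/650 = 15.
Solve 10400/(1 + 15·e^(−0.42t)) = 8320: 1 + 15·e^(−0.42t) = 1.25, so e^(−0.42t) = 0.0166667.
−0.42·t = ln(0.0166667) = -4.0943, so t = 4.0943/0.42 = 9.7484.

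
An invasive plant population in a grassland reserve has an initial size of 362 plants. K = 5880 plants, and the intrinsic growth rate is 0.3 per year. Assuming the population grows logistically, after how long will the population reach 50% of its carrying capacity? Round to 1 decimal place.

A = (K − N₀)/N₀ = (5880 − 362)/362 = 15.243.
Solve 5880/(1 + 15.243·e^(−0.3t)) = 2940: 1 + 15.243·e^(−0.3t) = 2, so e^(−0.3t) = 0.0656035.
−0.3·t = ln(0.0656035) = -2.7241, so t = 2.7241/0.3 = 9.0804.

9.1 years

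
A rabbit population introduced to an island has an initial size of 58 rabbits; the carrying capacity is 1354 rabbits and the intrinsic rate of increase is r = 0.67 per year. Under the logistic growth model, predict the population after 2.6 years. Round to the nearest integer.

A = (K − N₀)/N₀ = (1354 − 58)/58 = 22.345.
N(t) = K/(1 + A·e^(−rt)) = 1354/(1 + 22.345×e^(−0.67×2.6)).
e^(−1.742) = 0.17517; denominator = 1 + 22.345×0.17517 = 4.9141.
N = 1354/4.9141 = 275.532.

276 rabbits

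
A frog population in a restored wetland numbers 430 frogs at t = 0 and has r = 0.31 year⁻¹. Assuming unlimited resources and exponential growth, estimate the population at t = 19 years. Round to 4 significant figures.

155400 frogs

N(t) = N₀·e^(rt) = 430 × e^(0.31×19) = 430 × e^5.89.
e^5.89 ≈ 361.41, so N ≈ 430 × 361.41 = 155404.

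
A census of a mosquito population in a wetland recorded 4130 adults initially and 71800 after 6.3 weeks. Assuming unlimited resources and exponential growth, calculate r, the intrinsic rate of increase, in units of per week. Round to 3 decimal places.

From N(t) = N₀·e^(rt): e^(r·6.3) = 71800/4130 = 17.385.
r·6.3 = ln(17.385) = 2.8556, so r = 2.8556/6.3 = 0.45327.

0.453 per week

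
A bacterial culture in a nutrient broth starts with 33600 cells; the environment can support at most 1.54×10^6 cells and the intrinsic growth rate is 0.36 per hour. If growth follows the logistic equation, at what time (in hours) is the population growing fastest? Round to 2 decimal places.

Logistic growth is fastest at N = K/2 = 770000.
A = (K − N₀)/N₀ = 44.833. Set K/(1 + A·e^(−rt)) = K/2 → A·e^(−rt) = 1.
e^(−0.36t) = 1/44.833 = 0.0223048, so t = ln(44.833)/0.36 = 3.803/0.36 = 10.564.

10.56 hours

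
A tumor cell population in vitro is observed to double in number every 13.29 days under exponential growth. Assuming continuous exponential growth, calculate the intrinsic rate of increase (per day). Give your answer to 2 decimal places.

r = ln(2)/t_d = 0.6931/13.29 = 0.052156.

0.05 per day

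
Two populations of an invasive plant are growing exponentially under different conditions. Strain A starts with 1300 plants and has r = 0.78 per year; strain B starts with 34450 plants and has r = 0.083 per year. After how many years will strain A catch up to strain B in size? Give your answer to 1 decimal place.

4.7 years

Set 1300·e^(0.78t) = 34450·e^(0.083t).
e^((0.78 − 0.083)t) = 34450/1300 → e^(0.697·t) = 26.5.
0.697·t = ln(26.5) = 3.2771, so t = 3.2771/0.697 = 4.7018.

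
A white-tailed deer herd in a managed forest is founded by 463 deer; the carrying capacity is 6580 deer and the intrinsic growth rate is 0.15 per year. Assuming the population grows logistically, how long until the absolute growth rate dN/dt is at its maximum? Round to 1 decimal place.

17.2 years

Logistic growth is fastest at N = K/2 = 3290.
A = (K − N₀)/N₀ = 13.212. Set K/(1 + A·e^(−rt)) = K/2 → A·e^(−rt) = 1.
e^(−0.15t) = 1/13.212 = 0.0756907, so t = ln(13.212)/0.15 = 2.5811/0.15 = 17.207.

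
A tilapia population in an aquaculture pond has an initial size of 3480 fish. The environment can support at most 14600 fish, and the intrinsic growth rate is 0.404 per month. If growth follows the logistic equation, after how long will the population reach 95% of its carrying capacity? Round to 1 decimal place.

10.2 months

A = (K − N₀)/N₀ = (14600 − 3480)/3480 = 3.1954.
Solve 14600/(1 + 3.1954·e^(−0.404t)) = 13870: 1 + 3.1954·e^(−0.404t) = 1.0526, so e^(−0.404t) = 0.016471.
−0.404·t = ln(0.016471) = -4.1062, so t = 4.1062/0.404 = 10.164.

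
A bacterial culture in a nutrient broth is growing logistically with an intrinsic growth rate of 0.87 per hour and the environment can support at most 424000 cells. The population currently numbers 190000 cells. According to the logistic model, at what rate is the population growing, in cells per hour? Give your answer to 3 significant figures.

91200 cells per hour

dN/dt = rN(1 − N/K) = 0.87 × 190000 × (1 − 190000/424000).
1 − 190000/424000 = 0.55189; dN/dt = 0.87 × 190000 × 0.55189 = 91227.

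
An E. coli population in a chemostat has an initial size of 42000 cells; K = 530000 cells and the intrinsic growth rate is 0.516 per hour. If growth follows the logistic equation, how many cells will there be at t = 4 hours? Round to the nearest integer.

A = (K − N₀)/N₀ = (530000 − 42000)/42000 = 11.619.
N(t) = K/(1 + A·e^(−rt)) = 530000/(1 + 11.619×e^(−0.516×4)).
e^(−2.064) = 0.12695; denominator = 1 + 11.619×0.12695 = 2.475.
N = 530000/2.475 = 214143.

214143 cells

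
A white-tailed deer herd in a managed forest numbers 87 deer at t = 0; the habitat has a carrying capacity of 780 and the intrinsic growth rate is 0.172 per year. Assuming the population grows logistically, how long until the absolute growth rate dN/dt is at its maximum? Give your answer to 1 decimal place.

12.1 years

Logistic growth is fastest at N = K/2 = 390.
A = (K − N₀)/N₀ = 7.9655. Set K/(1 + A·e^(−rt)) = K/2 → A·e^(−rt) = 1.
e^(−0.172t) = 1/7.9655 = 0.125541, so t = ln(7.9655)/0.172 = 2.0751/0.172 = 12.065.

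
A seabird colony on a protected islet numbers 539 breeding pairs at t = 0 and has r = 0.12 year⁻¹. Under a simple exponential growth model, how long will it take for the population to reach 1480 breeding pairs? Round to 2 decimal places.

Set N₀·e^(rt) = 1480: e^(0.12·t) = 1480/539 = 2.7458.
0.12·t = ln(2.7458) = 1.0101, so t = 1.0101/0.12 = 8.4173.

8.42 years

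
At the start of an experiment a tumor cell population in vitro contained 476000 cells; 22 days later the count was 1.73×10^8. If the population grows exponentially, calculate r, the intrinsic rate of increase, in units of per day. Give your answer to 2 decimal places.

From N(t) = N₀·e^(rt): e^(r·22) = 1.73×10^8/476000 = 363.45.
r·22 = ln(363.45) = 5.8956, so r = 5.8956/22 = 0.26798.

0.27 per day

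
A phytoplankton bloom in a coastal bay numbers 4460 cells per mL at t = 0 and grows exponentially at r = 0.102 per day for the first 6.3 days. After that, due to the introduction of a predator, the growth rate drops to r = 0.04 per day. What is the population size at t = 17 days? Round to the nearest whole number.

13010 cells per mL

Phase 1: N(6.3) = 4460·e^(0.102×6.3) = 4460·e^0.6426 = 8480.32.
Phase 2 runs for 17 − 6.3 = 10.7 days at r = 0.04.
N(17) = 8480.32·e^(0.04×10.7) = 8480.32·e^0.428 = 13010.4.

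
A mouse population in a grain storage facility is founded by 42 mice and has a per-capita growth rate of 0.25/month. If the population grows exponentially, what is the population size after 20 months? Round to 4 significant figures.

N(t) = N₀·e^(rt) = 42 × e^(0.25×20) = 42 × e^5.
e^5 ≈ 148.41, so N ≈ 42 × 148.41 = 6233.35.

6233 mice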